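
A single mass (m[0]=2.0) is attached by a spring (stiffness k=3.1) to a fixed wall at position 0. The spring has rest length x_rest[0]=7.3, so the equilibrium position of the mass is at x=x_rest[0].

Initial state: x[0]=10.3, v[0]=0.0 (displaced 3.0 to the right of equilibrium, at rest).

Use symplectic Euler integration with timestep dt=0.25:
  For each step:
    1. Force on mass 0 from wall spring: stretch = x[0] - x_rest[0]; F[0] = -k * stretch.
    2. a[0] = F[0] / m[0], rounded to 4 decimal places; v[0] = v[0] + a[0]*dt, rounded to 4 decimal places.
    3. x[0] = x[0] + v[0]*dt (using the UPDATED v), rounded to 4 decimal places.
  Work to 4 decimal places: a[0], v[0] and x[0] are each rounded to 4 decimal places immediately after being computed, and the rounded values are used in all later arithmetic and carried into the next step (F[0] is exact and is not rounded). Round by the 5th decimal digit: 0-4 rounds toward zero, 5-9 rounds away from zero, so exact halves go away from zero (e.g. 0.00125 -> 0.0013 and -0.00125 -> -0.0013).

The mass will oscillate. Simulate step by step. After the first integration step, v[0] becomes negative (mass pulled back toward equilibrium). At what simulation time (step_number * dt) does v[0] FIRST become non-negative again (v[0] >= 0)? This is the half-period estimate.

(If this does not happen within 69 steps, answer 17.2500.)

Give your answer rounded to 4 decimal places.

Step 0: x=[10.3000] v=[0.0000]
Step 1: x=[10.0094] v=[-1.1625]
Step 2: x=[9.4563] v=[-2.2124]
Step 3: x=[8.6943] v=[-3.0480]
Step 4: x=[7.7972] v=[-3.5883]
Step 5: x=[6.8520] v=[-3.7810]
Step 6: x=[5.9502] v=[-3.6074]
Step 7: x=[5.1791] v=[-3.0844]
Step 8: x=[4.6135] v=[-2.2626]
Step 9: x=[4.3081] v=[-1.2216]
Step 10: x=[4.2925] v=[-0.0623]
Step 11: x=[4.5683] v=[1.1031]
First v>=0 after going negative at step 11, time=2.7500

Answer: 2.7500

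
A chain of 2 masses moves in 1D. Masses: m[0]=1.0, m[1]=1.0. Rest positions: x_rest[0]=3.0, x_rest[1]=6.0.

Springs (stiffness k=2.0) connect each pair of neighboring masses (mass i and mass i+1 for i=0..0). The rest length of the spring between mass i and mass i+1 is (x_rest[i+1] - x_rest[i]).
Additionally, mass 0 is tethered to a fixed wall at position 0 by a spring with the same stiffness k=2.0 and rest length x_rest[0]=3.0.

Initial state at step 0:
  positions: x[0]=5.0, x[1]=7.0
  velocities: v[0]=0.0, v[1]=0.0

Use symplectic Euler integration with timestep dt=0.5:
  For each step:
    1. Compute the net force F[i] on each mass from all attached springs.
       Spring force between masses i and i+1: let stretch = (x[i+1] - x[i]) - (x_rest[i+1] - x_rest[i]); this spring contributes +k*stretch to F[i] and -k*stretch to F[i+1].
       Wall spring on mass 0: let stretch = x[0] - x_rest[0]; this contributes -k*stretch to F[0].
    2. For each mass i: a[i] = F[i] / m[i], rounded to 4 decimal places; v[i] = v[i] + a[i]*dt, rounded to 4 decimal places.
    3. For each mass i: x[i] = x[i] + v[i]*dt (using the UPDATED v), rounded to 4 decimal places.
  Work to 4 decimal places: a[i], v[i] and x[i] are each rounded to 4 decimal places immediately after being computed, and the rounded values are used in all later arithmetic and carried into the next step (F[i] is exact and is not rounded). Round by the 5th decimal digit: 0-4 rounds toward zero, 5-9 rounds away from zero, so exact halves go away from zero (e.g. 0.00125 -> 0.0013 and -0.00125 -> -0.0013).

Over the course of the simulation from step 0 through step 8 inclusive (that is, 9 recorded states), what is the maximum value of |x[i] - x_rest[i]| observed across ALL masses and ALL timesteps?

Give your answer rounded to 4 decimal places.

Step 0: x=[5.0000 7.0000] v=[0.0000 0.0000]
Step 1: x=[3.5000 7.5000] v=[-3.0000 1.0000]
Step 2: x=[2.2500 7.5000] v=[-2.5000 0.0000]
Step 3: x=[2.5000 6.3750] v=[0.5000 -2.2500]
Step 4: x=[3.4375 4.8125] v=[1.8750 -3.1250]
Step 5: x=[3.3438 4.0625] v=[-0.1875 -1.5000]
Step 6: x=[1.9375 4.4532] v=[-2.8126 0.7813]
Step 7: x=[0.8203 5.0860] v=[-2.2344 1.2656]
Step 8: x=[1.4258 5.0860] v=[1.2110 -0.0001]
Max displacement = 2.1797

Answer: 2.1797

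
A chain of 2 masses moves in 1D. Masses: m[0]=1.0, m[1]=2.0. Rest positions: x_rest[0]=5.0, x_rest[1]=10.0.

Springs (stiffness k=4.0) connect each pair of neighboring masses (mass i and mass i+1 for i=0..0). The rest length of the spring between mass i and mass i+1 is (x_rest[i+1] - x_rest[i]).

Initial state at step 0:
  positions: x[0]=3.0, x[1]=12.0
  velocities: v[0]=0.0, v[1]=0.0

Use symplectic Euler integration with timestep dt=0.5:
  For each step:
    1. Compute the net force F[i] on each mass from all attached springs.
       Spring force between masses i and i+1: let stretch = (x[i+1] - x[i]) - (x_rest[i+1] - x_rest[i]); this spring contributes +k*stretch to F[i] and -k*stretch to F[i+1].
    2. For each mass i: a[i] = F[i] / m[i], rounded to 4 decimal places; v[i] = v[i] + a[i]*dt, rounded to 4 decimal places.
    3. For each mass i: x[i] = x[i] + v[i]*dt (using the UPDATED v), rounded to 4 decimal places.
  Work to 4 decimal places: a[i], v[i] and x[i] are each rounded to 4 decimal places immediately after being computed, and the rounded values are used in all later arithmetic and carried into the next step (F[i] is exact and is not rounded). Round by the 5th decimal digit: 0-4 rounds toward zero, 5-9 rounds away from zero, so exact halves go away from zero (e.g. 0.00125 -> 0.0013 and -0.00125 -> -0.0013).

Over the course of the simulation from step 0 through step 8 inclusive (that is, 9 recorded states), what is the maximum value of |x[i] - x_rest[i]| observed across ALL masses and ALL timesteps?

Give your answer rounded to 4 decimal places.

Answer: 4.0000

Derivation:
Step 0: x=[3.0000 12.0000] v=[0.0000 0.0000]
Step 1: x=[7.0000 10.0000] v=[8.0000 -4.0000]
Step 2: x=[9.0000 9.0000] v=[4.0000 -2.0000]
Step 3: x=[6.0000 10.5000] v=[-6.0000 3.0000]
Step 4: x=[2.5000 12.2500] v=[-7.0000 3.5000]
Step 5: x=[3.7500 11.6250] v=[2.5000 -1.2500]
Step 6: x=[7.8750 9.5625] v=[8.2500 -4.1250]
Step 7: x=[8.6875 9.1563] v=[1.6250 -0.8125]
Step 8: x=[4.9688 11.0157] v=[-7.4374 3.7187]
Max displacement = 4.0000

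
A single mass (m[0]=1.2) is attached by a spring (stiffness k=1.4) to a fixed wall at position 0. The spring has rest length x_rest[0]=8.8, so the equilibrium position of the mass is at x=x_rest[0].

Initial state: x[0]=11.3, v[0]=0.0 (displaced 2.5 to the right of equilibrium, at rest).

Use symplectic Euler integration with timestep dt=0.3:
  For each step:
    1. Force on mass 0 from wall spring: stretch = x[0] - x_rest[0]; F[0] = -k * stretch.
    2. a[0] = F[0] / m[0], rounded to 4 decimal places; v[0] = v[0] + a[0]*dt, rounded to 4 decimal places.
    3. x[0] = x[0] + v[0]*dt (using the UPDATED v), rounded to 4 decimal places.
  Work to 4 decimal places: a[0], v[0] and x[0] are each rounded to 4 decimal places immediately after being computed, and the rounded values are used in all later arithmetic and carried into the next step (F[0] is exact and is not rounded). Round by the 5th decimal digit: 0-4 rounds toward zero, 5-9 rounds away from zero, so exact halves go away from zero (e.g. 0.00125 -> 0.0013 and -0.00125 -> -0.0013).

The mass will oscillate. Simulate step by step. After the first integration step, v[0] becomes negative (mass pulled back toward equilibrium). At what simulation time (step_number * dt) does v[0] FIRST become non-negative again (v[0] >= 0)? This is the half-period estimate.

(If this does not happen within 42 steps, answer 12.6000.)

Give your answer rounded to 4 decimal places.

Step 0: x=[11.3000] v=[0.0000]
Step 1: x=[11.0375] v=[-0.8750]
Step 2: x=[10.5401] v=[-1.6581]
Step 3: x=[9.8600] v=[-2.2671]
Step 4: x=[9.0686] v=[-2.6381]
Step 5: x=[8.2490] v=[-2.7321]
Step 6: x=[7.4872] v=[-2.5393]
Step 7: x=[6.8633] v=[-2.0798]
Step 8: x=[6.4427] v=[-1.4020]
Step 9: x=[6.2696] v=[-0.5769]
Step 10: x=[6.3622] v=[0.3087]
First v>=0 after going negative at step 10, time=3.0000

Answer: 3.0000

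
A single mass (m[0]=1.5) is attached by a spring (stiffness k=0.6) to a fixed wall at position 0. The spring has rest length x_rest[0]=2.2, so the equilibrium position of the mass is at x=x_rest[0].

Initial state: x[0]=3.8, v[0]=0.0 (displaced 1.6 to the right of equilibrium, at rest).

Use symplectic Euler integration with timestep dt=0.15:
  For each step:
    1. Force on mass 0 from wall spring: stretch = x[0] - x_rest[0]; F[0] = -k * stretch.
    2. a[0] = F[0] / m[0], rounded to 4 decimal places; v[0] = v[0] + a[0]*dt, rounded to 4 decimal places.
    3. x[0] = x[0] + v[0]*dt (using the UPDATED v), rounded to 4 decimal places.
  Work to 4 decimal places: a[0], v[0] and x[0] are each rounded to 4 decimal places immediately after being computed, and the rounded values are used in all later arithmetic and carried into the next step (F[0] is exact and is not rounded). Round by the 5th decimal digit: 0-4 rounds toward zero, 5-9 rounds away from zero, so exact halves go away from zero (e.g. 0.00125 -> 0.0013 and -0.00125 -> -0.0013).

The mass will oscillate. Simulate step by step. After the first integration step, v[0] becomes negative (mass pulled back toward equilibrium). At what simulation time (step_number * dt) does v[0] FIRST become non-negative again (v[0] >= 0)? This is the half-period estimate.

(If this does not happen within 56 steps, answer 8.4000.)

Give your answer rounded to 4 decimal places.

Step 0: x=[3.8000] v=[0.0000]
Step 1: x=[3.7856] v=[-0.0960]
Step 2: x=[3.7569] v=[-0.1911]
Step 3: x=[3.7142] v=[-0.2845]
Step 4: x=[3.6579] v=[-0.3754]
Step 5: x=[3.5885] v=[-0.4629]
Step 6: x=[3.5066] v=[-0.5462]
Step 7: x=[3.4129] v=[-0.6246]
Step 8: x=[3.3083] v=[-0.6974]
Step 9: x=[3.1937] v=[-0.7639]
Step 10: x=[3.0702] v=[-0.8235]
Step 11: x=[2.9388] v=[-0.8757]
Step 12: x=[2.8008] v=[-0.9200]
Step 13: x=[2.6574] v=[-0.9560]
Step 14: x=[2.5099] v=[-0.9835]
Step 15: x=[2.3596] v=[-1.0021]
Step 16: x=[2.2078] v=[-1.0117]
Step 17: x=[2.0560] v=[-1.0122]
Step 18: x=[1.9055] v=[-1.0036]
Step 19: x=[1.7576] v=[-0.9859]
Step 20: x=[1.6137] v=[-0.9594]
Step 21: x=[1.4751] v=[-0.9242]
Step 22: x=[1.3430] v=[-0.8807]
Step 23: x=[1.2186] v=[-0.8293]
Step 24: x=[1.1030] v=[-0.7704]
Step 25: x=[0.9973] v=[-0.7046]
Step 26: x=[0.9024] v=[-0.6324]
Step 27: x=[0.8192] v=[-0.5546]
Step 28: x=[0.7484] v=[-0.4718]
Step 29: x=[0.6907] v=[-0.3847]
Step 30: x=[0.6466] v=[-0.2941]
Step 31: x=[0.6165] v=[-0.2009]
Step 32: x=[0.6006] v=[-0.1059]
Step 33: x=[0.5991] v=[-0.0099]
Step 34: x=[0.6120] v=[0.0862]
First v>=0 after going negative at step 34, time=5.1000

Answer: 5.1000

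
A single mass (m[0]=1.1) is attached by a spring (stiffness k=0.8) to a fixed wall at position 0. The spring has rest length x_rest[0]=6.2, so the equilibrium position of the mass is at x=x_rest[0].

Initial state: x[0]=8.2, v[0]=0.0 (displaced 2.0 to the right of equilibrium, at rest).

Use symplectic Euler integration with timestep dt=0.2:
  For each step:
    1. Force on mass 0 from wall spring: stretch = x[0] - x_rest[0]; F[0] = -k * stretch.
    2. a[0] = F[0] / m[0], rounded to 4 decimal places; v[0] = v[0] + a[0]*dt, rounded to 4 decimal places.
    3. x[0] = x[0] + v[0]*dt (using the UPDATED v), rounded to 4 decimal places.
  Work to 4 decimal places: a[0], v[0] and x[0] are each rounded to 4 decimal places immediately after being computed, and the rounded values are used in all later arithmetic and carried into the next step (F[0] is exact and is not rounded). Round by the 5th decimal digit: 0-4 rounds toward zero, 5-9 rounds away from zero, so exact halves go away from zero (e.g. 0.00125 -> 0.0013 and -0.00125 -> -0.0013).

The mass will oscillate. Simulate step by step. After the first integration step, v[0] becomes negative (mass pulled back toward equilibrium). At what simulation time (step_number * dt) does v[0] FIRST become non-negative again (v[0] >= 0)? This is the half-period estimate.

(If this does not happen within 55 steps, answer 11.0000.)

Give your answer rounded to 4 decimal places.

Answer: 3.8000

Derivation:
Step 0: x=[8.2000] v=[0.0000]
Step 1: x=[8.1418] v=[-0.2909]
Step 2: x=[8.0271] v=[-0.5733]
Step 3: x=[7.8593] v=[-0.8391]
Step 4: x=[7.6432] v=[-1.0805]
Step 5: x=[7.3851] v=[-1.2904]
Step 6: x=[7.0925] v=[-1.4628]
Step 7: x=[6.7740] v=[-1.5926]
Step 8: x=[6.4388] v=[-1.6761]
Step 9: x=[6.0966] v=[-1.7108]
Step 10: x=[5.7574] v=[-1.6958]
Step 11: x=[5.4311] v=[-1.6314]
Step 12: x=[5.1272] v=[-1.5196]
Step 13: x=[4.8545] v=[-1.3636]
Step 14: x=[4.6209] v=[-1.1679]
Step 15: x=[4.4333] v=[-0.9382]
Step 16: x=[4.2971] v=[-0.6812]
Step 17: x=[4.2162] v=[-0.4044]
Step 18: x=[4.1930] v=[-0.1158]
Step 19: x=[4.2282] v=[0.1761]
First v>=0 after going negative at step 19, time=3.8000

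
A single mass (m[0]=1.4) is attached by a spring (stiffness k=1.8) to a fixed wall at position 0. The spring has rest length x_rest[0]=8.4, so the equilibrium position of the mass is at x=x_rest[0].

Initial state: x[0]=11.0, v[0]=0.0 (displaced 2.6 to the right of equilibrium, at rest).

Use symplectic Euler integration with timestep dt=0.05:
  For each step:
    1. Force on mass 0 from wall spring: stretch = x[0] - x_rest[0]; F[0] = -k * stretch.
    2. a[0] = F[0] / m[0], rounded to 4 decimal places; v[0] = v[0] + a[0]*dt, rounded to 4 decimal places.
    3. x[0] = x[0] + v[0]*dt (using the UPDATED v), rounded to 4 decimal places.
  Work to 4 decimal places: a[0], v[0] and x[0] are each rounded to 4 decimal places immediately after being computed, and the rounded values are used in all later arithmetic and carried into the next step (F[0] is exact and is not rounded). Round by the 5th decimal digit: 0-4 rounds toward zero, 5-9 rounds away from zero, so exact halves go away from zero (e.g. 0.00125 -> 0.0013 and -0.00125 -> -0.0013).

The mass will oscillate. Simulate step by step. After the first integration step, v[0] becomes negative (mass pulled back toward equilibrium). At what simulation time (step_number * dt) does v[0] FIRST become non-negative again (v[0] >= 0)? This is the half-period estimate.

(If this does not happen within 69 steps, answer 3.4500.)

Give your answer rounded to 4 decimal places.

Step 0: x=[11.0000] v=[0.0000]
Step 1: x=[10.9916] v=[-0.1671]
Step 2: x=[10.9749] v=[-0.3337]
Step 3: x=[10.9499] v=[-0.4992]
Step 4: x=[10.9167] v=[-0.6631]
Step 5: x=[10.8755] v=[-0.8249]
Step 6: x=[10.8263] v=[-0.9840]
Step 7: x=[10.7693] v=[-1.1400]
Step 8: x=[10.7047] v=[-1.2923]
Step 9: x=[10.6327] v=[-1.4405]
Step 10: x=[10.5535] v=[-1.5840]
Step 11: x=[10.4674] v=[-1.7224]
Step 12: x=[10.3746] v=[-1.8553]
Step 13: x=[10.2755] v=[-1.9822]
Step 14: x=[10.1704] v=[-2.1028]
Step 15: x=[10.0596] v=[-2.2166]
Step 16: x=[9.9434] v=[-2.3233]
Step 17: x=[9.8223] v=[-2.4225]
Step 18: x=[9.6966] v=[-2.5139]
Step 19: x=[9.5667] v=[-2.5973]
Step 20: x=[9.4331] v=[-2.6723]
Step 21: x=[9.2962] v=[-2.7387]
Step 22: x=[9.1564] v=[-2.7963]
Step 23: x=[9.0142] v=[-2.8449]
Step 24: x=[8.8700] v=[-2.8844]
Step 25: x=[8.7243] v=[-2.9146]
Step 26: x=[8.5775] v=[-2.9355]
Step 27: x=[8.4302] v=[-2.9469]
Step 28: x=[8.2828] v=[-2.9488]
Step 29: x=[8.1357] v=[-2.9413]
Step 30: x=[7.9895] v=[-2.9243]
Step 31: x=[7.8446] v=[-2.8979]
Step 32: x=[7.7015] v=[-2.8622]
Step 33: x=[7.5606] v=[-2.8173]
Step 34: x=[7.4224] v=[-2.7633]
Step 35: x=[7.2874] v=[-2.7005]
Step 36: x=[7.1560] v=[-2.6290]
Step 37: x=[7.0286] v=[-2.5490]
Step 38: x=[6.9056] v=[-2.4608]
Step 39: x=[6.7874] v=[-2.3647]
Step 40: x=[6.6744] v=[-2.2610]
Step 41: x=[6.5669] v=[-2.1501]
Step 42: x=[6.4653] v=[-2.0323]
Step 43: x=[6.3699] v=[-1.9079]
Step 44: x=[6.2810] v=[-1.7774]
Step 45: x=[6.1989] v=[-1.6412]
Step 46: x=[6.1239] v=[-1.4997]
Step 47: x=[6.0562] v=[-1.3534]
Step 48: x=[5.9961] v=[-1.2027]
Step 49: x=[5.9437] v=[-1.0482]
Step 50: x=[5.8992] v=[-0.8903]
Step 51: x=[5.8627] v=[-0.7295]
Step 52: x=[5.8344] v=[-0.5664]
Step 53: x=[5.8143] v=[-0.4015]
Step 54: x=[5.8025] v=[-0.2353]
Step 55: x=[5.7991] v=[-0.0683]
Step 56: x=[5.8040] v=[0.0989]
First v>=0 after going negative at step 56, time=2.8000

Answer: 2.8000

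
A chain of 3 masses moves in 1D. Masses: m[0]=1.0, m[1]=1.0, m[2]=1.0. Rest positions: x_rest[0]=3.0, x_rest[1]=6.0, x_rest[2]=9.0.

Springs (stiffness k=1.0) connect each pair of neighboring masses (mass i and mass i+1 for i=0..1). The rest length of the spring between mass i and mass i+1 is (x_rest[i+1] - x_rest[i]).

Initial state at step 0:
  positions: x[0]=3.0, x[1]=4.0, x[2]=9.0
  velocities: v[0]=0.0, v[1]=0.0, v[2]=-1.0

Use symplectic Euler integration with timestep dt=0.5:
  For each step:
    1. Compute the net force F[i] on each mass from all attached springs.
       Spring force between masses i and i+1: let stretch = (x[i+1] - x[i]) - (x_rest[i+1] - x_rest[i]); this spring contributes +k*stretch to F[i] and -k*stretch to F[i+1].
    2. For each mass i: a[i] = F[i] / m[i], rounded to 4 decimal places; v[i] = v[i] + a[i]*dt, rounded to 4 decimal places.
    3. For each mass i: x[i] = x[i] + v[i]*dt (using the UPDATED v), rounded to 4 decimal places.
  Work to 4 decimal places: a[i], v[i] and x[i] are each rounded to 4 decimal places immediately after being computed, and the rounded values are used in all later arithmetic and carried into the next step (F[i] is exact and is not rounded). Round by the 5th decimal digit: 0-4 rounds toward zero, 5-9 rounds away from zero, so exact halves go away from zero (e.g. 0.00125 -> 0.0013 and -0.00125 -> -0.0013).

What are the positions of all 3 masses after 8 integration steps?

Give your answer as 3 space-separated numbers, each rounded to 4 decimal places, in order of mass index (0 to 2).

Answer: 0.6893 3.8122 7.4991

Derivation:
Step 0: x=[3.0000 4.0000 9.0000] v=[0.0000 0.0000 -1.0000]
Step 1: x=[2.5000 5.0000 8.0000] v=[-1.0000 2.0000 -2.0000]
Step 2: x=[1.8750 6.1250 7.0000] v=[-1.2500 2.2500 -2.0000]
Step 3: x=[1.5625 6.4063 6.5313] v=[-0.6250 0.5625 -0.9375]
Step 4: x=[1.7110 5.5079 6.7813] v=[0.2969 -1.7969 0.5000]
Step 5: x=[2.0587 3.9786 7.4630] v=[0.6954 -3.0587 1.3633]
Step 6: x=[2.1364 2.8404 8.0236] v=[0.1554 -2.2765 1.1211]
Step 7: x=[1.6401 2.8220 8.0384] v=[-0.9926 -0.0369 0.0295]
Step 8: x=[0.6893 3.8122 7.4991] v=[-1.9017 1.9804 -1.0787]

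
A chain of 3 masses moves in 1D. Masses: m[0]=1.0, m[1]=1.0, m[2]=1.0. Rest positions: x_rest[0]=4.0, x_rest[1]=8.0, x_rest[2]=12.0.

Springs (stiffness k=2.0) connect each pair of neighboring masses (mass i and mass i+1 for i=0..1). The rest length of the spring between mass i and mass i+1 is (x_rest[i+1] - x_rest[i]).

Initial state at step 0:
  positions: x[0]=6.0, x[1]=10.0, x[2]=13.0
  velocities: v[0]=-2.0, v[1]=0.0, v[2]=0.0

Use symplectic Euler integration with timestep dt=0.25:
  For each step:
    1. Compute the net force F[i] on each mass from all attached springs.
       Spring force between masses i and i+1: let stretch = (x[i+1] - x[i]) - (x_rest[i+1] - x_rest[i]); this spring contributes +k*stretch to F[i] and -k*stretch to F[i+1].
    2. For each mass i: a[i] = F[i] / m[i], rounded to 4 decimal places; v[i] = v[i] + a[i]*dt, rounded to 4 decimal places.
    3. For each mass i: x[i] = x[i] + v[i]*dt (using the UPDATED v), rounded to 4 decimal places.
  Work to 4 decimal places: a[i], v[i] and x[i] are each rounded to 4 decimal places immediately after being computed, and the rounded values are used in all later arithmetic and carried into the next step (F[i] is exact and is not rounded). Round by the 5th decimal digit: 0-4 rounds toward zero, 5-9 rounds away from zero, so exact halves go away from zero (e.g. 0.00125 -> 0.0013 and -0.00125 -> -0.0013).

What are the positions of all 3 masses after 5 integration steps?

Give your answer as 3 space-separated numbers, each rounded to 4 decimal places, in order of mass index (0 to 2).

Answer: 4.1038 8.5055 13.8909

Derivation:
Step 0: x=[6.0000 10.0000 13.0000] v=[-2.0000 0.0000 0.0000]
Step 1: x=[5.5000 9.8750 13.1250] v=[-2.0000 -0.5000 0.5000]
Step 2: x=[5.0469 9.6094 13.3438] v=[-1.8125 -1.0625 0.8750]
Step 3: x=[4.6641 9.2403 13.5958] v=[-1.5313 -1.4766 1.0078]
Step 4: x=[4.3533 8.8436 13.8033] v=[-1.2432 -1.5870 0.8301]
Step 5: x=[4.1038 8.5055 13.8909] v=[-0.9981 -1.3523 0.3503]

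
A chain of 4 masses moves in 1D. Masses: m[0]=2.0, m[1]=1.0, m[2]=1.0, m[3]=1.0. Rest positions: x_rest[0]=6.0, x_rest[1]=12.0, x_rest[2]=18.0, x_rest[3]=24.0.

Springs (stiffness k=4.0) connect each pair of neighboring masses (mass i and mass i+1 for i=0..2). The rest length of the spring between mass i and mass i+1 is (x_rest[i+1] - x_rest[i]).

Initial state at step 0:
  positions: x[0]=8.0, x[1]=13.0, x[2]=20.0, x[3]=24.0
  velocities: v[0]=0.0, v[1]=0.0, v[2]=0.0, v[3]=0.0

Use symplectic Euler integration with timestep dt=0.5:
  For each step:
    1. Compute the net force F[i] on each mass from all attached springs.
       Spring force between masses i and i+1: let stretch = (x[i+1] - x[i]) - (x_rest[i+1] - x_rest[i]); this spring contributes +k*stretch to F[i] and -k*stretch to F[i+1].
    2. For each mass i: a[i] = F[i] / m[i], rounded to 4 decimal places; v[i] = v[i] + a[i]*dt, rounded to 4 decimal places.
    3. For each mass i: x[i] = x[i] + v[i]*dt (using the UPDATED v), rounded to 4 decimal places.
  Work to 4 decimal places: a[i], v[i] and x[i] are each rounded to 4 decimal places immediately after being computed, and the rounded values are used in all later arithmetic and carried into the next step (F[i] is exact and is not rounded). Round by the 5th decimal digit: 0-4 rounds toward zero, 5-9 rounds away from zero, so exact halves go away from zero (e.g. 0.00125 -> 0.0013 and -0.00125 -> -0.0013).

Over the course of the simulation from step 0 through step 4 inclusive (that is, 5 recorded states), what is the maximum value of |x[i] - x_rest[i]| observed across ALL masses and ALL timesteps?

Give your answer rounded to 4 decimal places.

Answer: 3.0000

Derivation:
Step 0: x=[8.0000 13.0000 20.0000 24.0000] v=[0.0000 0.0000 0.0000 0.0000]
Step 1: x=[7.5000 15.0000 17.0000 26.0000] v=[-1.0000 4.0000 -6.0000 4.0000]
Step 2: x=[7.7500 11.5000 21.0000 25.0000] v=[0.5000 -7.0000 8.0000 -2.0000]
Step 3: x=[6.8750 13.7500 19.5000 26.0000] v=[-1.7500 4.5000 -3.0000 2.0000]
Step 4: x=[6.4375 14.8750 18.7500 26.5000] v=[-0.8750 2.2500 -1.5000 1.0000]
Max displacement = 3.0000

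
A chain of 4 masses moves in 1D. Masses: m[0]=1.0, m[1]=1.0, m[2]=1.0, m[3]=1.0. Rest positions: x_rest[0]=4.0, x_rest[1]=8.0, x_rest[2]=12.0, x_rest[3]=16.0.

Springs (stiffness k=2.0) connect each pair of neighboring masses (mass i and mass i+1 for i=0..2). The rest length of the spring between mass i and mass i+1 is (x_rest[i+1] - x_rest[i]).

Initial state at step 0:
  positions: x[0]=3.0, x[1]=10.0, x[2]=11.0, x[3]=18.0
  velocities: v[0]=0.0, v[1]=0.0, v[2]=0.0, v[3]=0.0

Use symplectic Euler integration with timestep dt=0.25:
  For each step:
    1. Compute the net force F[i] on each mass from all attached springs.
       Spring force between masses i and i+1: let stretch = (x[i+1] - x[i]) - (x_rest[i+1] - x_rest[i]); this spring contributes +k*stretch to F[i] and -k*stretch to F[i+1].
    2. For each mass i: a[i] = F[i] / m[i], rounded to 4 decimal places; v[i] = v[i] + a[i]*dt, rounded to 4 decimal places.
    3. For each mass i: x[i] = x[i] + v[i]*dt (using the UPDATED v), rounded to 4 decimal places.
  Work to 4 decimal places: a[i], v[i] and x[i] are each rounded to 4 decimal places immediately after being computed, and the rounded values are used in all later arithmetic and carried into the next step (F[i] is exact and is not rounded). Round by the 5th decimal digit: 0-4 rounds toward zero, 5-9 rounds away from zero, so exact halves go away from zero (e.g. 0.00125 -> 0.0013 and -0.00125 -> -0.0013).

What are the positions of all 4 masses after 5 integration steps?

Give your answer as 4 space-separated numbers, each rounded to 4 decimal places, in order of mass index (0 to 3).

Answer: 5.1303 6.8118 14.1883 15.8697

Derivation:
Step 0: x=[3.0000 10.0000 11.0000 18.0000] v=[0.0000 0.0000 0.0000 0.0000]
Step 1: x=[3.3750 9.2500 11.7500 17.6250] v=[1.5000 -3.0000 3.0000 -1.5000]
Step 2: x=[3.9844 8.0781 12.9219 17.0156] v=[2.4375 -4.6875 4.6875 -2.4375]
Step 3: x=[4.6055 7.0000 14.0000 16.3945] v=[2.4844 -4.3125 4.3125 -2.4844]
Step 4: x=[5.0259 6.4976 14.5025 15.9741] v=[1.6817 -2.0098 2.0098 -1.6817]
Step 5: x=[5.1303 6.8118 14.1883 15.8697] v=[0.4176 1.2568 -1.2569 -0.4175]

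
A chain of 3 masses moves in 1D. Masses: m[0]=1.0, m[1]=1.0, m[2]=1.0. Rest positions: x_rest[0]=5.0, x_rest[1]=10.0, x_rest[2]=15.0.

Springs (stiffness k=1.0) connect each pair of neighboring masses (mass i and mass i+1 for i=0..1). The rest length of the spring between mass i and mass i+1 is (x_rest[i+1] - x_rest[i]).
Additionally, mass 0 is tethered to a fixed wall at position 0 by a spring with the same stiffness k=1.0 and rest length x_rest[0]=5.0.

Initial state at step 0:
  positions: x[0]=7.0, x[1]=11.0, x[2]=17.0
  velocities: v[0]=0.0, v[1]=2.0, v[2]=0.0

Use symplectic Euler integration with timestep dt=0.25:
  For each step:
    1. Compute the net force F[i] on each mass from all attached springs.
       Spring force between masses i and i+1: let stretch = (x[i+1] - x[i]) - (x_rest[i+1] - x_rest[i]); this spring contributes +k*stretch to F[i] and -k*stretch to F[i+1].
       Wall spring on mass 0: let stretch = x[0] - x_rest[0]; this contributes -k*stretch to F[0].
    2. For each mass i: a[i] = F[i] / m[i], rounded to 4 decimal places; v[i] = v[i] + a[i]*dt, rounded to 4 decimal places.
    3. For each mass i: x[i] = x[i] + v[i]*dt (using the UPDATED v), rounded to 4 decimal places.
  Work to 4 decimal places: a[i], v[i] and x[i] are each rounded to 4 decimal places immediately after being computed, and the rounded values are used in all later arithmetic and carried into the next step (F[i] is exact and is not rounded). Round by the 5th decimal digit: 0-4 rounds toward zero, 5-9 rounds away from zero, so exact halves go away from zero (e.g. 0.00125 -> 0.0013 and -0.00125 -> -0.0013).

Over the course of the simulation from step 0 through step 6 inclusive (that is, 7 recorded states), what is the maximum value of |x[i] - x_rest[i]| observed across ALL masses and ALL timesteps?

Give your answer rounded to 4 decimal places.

Answer: 3.4319

Derivation:
Step 0: x=[7.0000 11.0000 17.0000] v=[0.0000 2.0000 0.0000]
Step 1: x=[6.8125 11.6250 16.9375] v=[-0.7500 2.5000 -0.2500]
Step 2: x=[6.5000 12.2813 16.8555] v=[-1.2500 2.6250 -0.3281]
Step 3: x=[6.1426 12.8621 16.8001] v=[-1.4297 2.3232 -0.2217]
Step 4: x=[5.8212 13.2691 16.8111] v=[-1.2855 1.6278 0.0438]
Step 5: x=[5.6015 13.4319 16.9132] v=[-0.8788 0.6513 0.4083]
Step 6: x=[5.5211 13.3229 17.1102] v=[-0.3216 -0.4360 0.7880]
Max displacement = 3.4319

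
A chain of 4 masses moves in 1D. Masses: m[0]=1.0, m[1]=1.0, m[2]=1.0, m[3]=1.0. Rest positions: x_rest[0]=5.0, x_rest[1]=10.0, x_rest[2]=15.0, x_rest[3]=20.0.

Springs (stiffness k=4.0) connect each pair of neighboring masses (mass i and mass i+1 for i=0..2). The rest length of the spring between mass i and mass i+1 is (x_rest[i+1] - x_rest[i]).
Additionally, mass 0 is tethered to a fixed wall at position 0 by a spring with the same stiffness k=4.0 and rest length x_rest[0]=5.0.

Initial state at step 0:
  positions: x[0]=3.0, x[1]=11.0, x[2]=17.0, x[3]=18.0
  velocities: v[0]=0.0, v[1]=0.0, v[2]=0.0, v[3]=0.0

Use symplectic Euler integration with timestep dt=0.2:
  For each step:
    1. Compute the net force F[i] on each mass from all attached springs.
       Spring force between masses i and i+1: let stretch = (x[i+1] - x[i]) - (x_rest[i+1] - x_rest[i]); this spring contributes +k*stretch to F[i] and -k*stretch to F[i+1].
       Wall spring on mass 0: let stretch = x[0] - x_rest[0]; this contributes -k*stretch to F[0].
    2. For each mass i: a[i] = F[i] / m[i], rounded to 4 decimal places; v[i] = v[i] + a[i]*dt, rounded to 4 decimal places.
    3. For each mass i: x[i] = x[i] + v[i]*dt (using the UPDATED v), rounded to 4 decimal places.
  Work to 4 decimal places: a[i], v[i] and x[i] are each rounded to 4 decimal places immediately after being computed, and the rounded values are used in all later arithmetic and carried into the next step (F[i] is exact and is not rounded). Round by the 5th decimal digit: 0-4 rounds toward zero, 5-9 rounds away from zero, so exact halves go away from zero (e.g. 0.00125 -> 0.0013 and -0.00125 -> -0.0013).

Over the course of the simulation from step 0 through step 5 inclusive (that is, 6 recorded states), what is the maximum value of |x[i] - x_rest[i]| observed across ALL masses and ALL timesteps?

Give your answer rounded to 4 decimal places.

Step 0: x=[3.0000 11.0000 17.0000 18.0000] v=[0.0000 0.0000 0.0000 0.0000]
Step 1: x=[3.8000 10.6800 16.2000 18.6400] v=[4.0000 -1.6000 -4.0000 3.2000]
Step 2: x=[5.0928 10.1424 14.9072 19.6896] v=[6.4640 -2.6880 -6.4640 5.2480]
Step 3: x=[6.3787 9.5592 13.6172 20.7740] v=[6.4294 -2.9158 -6.4499 5.4221]
Step 4: x=[7.1529 9.1164 12.8230 21.5133] v=[3.8708 -2.2138 -3.9709 3.6967]
Step 5: x=[7.0968 8.9525 12.8262 21.6622] v=[-0.2807 -0.8193 0.0161 0.7445]
Max displacement = 2.1770

Answer: 2.1770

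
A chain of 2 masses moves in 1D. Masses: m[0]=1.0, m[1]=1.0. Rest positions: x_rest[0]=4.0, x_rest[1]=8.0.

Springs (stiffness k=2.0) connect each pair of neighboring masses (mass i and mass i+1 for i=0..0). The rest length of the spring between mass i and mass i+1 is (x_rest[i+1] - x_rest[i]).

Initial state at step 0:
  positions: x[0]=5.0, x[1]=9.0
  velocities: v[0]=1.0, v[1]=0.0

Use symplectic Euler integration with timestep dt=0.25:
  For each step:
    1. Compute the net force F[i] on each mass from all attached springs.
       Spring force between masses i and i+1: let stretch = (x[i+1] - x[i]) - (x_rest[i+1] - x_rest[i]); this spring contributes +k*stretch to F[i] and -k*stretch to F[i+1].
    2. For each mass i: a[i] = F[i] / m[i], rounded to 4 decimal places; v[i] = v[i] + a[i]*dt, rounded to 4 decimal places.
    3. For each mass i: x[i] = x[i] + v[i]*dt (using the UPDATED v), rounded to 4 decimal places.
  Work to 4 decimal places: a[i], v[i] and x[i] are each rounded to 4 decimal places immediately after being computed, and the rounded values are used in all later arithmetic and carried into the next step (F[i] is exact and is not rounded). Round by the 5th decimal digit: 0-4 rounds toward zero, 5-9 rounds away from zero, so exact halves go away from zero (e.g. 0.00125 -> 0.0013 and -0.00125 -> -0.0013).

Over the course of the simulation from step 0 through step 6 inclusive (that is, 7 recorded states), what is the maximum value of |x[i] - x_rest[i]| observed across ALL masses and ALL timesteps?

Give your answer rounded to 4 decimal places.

Step 0: x=[5.0000 9.0000] v=[1.0000 0.0000]
Step 1: x=[5.2500 9.0000] v=[1.0000 0.0000]
Step 2: x=[5.4688 9.0313] v=[0.8750 0.1250]
Step 3: x=[5.6329 9.1173] v=[0.6563 0.3438]
Step 4: x=[5.7325 9.2677] v=[0.3985 0.6016]
Step 5: x=[5.7740 9.4762] v=[0.1661 0.8340]
Step 6: x=[5.7783 9.7219] v=[0.0172 0.9829]
Max displacement = 1.7783

Answer: 1.7783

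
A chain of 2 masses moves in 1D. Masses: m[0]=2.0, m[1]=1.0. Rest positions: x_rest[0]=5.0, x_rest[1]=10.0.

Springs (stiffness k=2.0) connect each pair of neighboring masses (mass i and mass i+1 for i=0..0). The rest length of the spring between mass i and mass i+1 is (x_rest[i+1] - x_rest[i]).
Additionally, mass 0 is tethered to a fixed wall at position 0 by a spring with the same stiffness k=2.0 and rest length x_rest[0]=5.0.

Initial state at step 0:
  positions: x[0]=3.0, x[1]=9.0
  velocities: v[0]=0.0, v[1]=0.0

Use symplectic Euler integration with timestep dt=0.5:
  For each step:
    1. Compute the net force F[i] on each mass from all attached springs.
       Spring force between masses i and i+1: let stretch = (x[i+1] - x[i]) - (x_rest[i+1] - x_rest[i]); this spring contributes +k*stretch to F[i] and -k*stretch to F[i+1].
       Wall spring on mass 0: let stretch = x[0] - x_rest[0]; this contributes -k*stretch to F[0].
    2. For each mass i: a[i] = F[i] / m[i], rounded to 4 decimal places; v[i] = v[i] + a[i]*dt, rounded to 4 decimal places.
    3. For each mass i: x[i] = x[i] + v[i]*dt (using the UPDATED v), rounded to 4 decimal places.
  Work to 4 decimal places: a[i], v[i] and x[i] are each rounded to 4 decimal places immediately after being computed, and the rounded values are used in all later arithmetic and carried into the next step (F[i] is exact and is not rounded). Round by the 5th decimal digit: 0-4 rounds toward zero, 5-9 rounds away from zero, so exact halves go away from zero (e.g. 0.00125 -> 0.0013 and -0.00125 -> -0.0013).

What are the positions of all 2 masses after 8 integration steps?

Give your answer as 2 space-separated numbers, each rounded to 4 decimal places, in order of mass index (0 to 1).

Answer: 6.5890 11.6200

Derivation:
Step 0: x=[3.0000 9.0000] v=[0.0000 0.0000]
Step 1: x=[3.7500 8.5000] v=[1.5000 -1.0000]
Step 2: x=[4.7500 8.1250] v=[2.0000 -0.7500]
Step 3: x=[5.4063 8.5625] v=[1.3125 0.8750]
Step 4: x=[5.5001 9.9219] v=[0.1875 2.7188]
Step 5: x=[5.3243 11.5704] v=[-0.3517 3.2970]
Step 6: x=[5.3789 12.5959] v=[0.1092 2.0509]
Step 7: x=[5.8931 12.5129] v=[1.0283 -0.1661]
Step 8: x=[6.5890 11.6200] v=[1.3917 -1.7859]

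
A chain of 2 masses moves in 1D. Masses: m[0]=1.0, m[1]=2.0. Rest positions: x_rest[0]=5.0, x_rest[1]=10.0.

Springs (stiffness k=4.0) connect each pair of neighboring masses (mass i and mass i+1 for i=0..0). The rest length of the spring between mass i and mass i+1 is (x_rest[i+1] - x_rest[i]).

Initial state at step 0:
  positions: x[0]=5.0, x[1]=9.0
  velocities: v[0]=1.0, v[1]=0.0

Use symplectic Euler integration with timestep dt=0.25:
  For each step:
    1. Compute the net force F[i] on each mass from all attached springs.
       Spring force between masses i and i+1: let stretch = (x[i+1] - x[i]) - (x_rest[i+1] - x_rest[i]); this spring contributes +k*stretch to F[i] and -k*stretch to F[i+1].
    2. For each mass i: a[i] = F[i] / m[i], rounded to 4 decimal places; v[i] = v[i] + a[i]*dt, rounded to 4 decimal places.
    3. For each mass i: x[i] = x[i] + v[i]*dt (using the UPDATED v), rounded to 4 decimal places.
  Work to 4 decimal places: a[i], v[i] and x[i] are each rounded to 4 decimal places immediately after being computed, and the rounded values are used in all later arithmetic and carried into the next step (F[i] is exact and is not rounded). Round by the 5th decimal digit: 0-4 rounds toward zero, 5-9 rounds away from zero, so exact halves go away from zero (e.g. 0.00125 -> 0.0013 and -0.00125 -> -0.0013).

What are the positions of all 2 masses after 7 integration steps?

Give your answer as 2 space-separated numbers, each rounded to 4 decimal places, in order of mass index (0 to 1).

Step 0: x=[5.0000 9.0000] v=[1.0000 0.0000]
Step 1: x=[5.0000 9.1250] v=[0.0000 0.5000]
Step 2: x=[4.7813 9.3594] v=[-0.8750 0.9375]
Step 3: x=[4.4571 9.6465] v=[-1.2969 1.1485]
Step 4: x=[4.1802 9.9100] v=[-1.1075 1.0538]
Step 5: x=[4.0858 10.0822] v=[-0.3777 0.6889]
Step 6: x=[4.2405 10.1299] v=[0.6187 0.1907]
Step 7: x=[4.6175 10.0664] v=[1.5081 -0.2540]

Answer: 4.6175 10.0664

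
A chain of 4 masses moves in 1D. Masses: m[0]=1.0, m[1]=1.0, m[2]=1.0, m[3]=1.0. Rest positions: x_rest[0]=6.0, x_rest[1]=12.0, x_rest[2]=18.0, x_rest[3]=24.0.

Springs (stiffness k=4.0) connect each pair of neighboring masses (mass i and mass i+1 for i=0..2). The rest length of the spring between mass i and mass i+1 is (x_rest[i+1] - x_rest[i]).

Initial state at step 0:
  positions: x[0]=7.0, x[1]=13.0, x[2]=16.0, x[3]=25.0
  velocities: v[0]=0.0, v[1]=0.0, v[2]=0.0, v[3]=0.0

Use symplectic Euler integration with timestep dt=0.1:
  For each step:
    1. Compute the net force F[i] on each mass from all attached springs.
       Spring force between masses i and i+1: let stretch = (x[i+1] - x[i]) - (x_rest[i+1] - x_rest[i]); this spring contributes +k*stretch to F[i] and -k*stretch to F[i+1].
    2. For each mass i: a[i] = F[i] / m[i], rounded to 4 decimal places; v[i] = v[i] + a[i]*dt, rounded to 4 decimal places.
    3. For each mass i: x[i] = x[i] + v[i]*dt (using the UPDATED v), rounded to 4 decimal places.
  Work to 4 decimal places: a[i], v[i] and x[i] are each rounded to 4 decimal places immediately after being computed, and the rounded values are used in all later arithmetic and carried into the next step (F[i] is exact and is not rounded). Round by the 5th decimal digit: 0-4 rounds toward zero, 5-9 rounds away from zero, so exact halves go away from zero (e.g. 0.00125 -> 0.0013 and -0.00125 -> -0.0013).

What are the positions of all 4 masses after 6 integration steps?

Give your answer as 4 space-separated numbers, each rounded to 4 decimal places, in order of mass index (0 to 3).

Step 0: x=[7.0000 13.0000 16.0000 25.0000] v=[0.0000 0.0000 0.0000 0.0000]
Step 1: x=[7.0000 12.8800 16.2400 24.8800] v=[0.0000 -1.2000 2.4000 -1.2000]
Step 2: x=[6.9952 12.6592 16.6912 24.6544] v=[-0.0480 -2.2080 4.5120 -2.2560]
Step 3: x=[6.9770 12.3731 17.2997 24.3503] v=[-0.1824 -2.8608 6.0845 -3.0413]
Step 4: x=[6.9346 12.0682 17.9931 24.0042] v=[-0.4240 -3.0486 6.9341 -3.4615]
Step 5: x=[6.8575 11.7950 18.6900 23.6576] v=[-0.7706 -2.7321 6.9686 -3.4659]
Step 6: x=[6.7379 11.6001 19.3098 23.3523] v=[-1.1956 -1.9491 6.1976 -3.0529]

Answer: 6.7379 11.6001 19.3098 23.3523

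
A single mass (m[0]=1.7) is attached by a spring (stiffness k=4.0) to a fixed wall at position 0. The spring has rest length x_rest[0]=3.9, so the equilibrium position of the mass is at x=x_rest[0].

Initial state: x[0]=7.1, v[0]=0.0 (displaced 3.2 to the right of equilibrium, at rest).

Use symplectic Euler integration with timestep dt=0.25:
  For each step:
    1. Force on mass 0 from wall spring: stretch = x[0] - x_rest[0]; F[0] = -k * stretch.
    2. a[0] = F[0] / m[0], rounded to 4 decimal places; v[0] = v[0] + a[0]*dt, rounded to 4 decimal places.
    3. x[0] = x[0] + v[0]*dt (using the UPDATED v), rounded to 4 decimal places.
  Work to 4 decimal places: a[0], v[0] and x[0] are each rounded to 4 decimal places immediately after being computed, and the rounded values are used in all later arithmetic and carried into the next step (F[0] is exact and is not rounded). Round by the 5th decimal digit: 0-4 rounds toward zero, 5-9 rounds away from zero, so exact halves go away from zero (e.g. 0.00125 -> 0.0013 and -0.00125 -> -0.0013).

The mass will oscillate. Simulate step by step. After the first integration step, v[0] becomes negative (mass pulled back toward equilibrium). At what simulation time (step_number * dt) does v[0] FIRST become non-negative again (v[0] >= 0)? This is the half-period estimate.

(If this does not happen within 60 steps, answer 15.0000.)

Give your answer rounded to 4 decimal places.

Answer: 2.2500

Derivation:
Step 0: x=[7.1000] v=[0.0000]
Step 1: x=[6.6294] v=[-1.8824]
Step 2: x=[5.7574] v=[-3.4879]
Step 3: x=[4.6123] v=[-4.5805]
Step 4: x=[3.3624] v=[-4.9995]
Step 5: x=[2.1916] v=[-4.6833]
Step 6: x=[1.2720] v=[-3.6784]
Step 7: x=[0.7389] v=[-2.1325]
Step 8: x=[0.6707] v=[-0.2730]
Step 9: x=[1.0774] v=[1.6266]
First v>=0 after going negative at step 9, time=2.2500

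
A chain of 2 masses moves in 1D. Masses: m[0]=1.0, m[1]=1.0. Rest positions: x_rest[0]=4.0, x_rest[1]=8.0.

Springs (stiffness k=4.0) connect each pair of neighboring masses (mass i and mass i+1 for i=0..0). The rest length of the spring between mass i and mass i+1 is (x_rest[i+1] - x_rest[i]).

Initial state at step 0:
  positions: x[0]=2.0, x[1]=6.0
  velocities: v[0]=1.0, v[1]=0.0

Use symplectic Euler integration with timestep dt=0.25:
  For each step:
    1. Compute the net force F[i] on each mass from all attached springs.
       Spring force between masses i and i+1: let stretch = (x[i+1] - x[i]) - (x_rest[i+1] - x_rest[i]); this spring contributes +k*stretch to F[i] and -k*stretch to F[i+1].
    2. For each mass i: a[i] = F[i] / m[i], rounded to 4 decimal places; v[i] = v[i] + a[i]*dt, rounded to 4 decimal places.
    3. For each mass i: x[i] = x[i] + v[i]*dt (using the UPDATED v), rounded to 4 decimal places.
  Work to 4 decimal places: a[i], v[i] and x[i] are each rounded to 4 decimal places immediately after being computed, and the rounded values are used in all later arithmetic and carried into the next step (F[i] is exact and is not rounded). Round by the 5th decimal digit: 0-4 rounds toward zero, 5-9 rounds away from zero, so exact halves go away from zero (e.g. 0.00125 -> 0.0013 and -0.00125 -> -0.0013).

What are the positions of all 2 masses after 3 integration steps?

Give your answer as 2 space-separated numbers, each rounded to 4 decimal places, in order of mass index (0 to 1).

Step 0: x=[2.0000 6.0000] v=[1.0000 0.0000]
Step 1: x=[2.2500 6.0000] v=[1.0000 0.0000]
Step 2: x=[2.4375 6.0625] v=[0.7500 0.2500]
Step 3: x=[2.5313 6.2188] v=[0.3750 0.6250]

Answer: 2.5313 6.2188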